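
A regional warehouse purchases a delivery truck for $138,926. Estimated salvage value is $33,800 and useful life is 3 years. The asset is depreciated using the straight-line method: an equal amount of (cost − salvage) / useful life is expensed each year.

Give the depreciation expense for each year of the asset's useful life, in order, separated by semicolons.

$35,042; $35,042; $35,042

Depreciable base = $138,926 − $33,800 = $105,126.
Annual expense = $105,126 / 3 = $35,042.
End of year 1: book value $103,884.
End of year 2: book value $68,842.
End of year 3: book value $33,800.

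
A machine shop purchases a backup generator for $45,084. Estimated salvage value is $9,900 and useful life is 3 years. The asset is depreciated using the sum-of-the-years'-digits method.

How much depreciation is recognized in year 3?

Depreciable base = $45,084 − $9,900 = $35,184.
Sum of the years' digits = 3+2+1 = 6.
Year 1: $35,184 × 3/6 = $17,592. Book value $27,492.
Year 2: $35,184 × 2/6 = $11,728. Book value $15,764.
Year 3: $35,184 × 1/6 = $5,864. Book value $9,900.

$5,864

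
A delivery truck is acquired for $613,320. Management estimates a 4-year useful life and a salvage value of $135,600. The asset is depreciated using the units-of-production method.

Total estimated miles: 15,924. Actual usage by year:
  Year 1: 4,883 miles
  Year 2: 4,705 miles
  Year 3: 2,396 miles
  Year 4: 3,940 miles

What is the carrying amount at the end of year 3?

Depreciable base = $613,320 − $135,600 = $477,720.
Rate = $477,720 / 15,924 miles = $30 per mile.
Year 1: 4,883 × $30 = $146,490. Book value $466,830.
Year 2: 4,705 × $30 = $141,150. Book value $325,680.
Year 3: 2,396 × $30 = $71,880. Book value $253,800.

$253,800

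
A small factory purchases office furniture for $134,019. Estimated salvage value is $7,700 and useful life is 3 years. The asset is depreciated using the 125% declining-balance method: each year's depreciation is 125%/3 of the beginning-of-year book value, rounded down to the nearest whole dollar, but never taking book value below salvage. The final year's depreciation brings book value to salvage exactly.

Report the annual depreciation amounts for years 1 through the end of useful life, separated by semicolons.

$55,841; $32,574; $37,904

Depreciable base = $134,019 − $7,700 = $126,319.
Year 1: ⌊$134,019 × 125%/3⌋ = $55,841. Book value $78,178.
Year 2: ⌊$78,178 × 125%/3⌋ = $32,574. Book value $45,604.
Year 3 (final): $45,604 − $7,700 = $37,904. Book value $7,700.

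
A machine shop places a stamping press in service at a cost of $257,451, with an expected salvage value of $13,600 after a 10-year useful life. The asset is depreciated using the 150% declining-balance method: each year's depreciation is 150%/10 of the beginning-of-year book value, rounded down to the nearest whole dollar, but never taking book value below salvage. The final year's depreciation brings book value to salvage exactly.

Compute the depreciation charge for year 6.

$17,135

Depreciable base = $257,451 − $13,600 = $243,851.
Year 1: ⌊$257,451 × 150%/10⌋ = $38,617. Book value $218,834.
Year 2: ⌊$218,834 × 150%/10⌋ = $32,825. Book value $186,009.
Year 3: ⌊$186,009 × 150%/10⌋ = $27,901. Book value $158,108.
Year 4: ⌊$158,108 × 150%/10⌋ = $23,716. Book value $134,392.
Year 5: ⌊$134,392 × 150%/10⌋ = $20,158. Book value $114,234.
Year 6: ⌊$114,234 × 150%/10⌋ = $17,135. Book value $97,099.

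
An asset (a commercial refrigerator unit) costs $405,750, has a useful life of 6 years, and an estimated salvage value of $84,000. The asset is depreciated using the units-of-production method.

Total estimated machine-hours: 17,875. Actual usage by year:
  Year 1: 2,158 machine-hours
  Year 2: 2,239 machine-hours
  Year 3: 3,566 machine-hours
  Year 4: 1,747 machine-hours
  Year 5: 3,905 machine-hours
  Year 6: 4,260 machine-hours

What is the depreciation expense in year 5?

Depreciable base = $405,750 − $84,000 = $321,750.
Rate = $321,750 / 17,875 machine-hours = $18 per machine-hour.
Year 1: 2,158 × $18 = $38,844. Book value $366,906.
Year 2: 2,239 × $18 = $40,302. Book value $326,604.
Year 3: 3,566 × $18 = $64,188. Book value $262,416.
Year 4: 1,747 × $18 = $31,446. Book value $230,970.
Year 5: 3,905 × $18 = $70,290. Book value $160,680.

$70,290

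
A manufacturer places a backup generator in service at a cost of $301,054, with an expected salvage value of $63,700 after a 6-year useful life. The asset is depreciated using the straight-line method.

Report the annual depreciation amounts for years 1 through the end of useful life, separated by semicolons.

Depreciable base = $301,054 − $63,700 = $237,354.
Annual expense = $237,354 / 6 = $39,559.
End of year 1: book value $261,495.
End of year 2: book value $221,936.
End of year 3: book value $182,377.
End of year 4: book value $142,818.
End of year 5: book value $103,259.
End of year 6: book value $63,700.

$39,559; $39,559; $39,559; $39,559; $39,559; $39,559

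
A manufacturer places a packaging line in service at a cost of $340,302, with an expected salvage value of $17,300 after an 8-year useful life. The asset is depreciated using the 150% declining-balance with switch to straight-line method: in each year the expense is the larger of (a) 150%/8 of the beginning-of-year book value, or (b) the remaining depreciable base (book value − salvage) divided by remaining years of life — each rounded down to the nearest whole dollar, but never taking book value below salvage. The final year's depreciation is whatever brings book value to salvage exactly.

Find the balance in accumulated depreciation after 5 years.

$224,746

Depreciable base = $340,302 − $17,300 = $323,002.
Year 1: DB = ⌊$340,302 × 150%/8⌋ = $63,806; SL = ⌊$323,002/8⌋ = $40,375 → take DB $63,806. Book value $276,496.
Year 2: DB = ⌊$276,496 × 150%/8⌋ = $51,843; SL = ⌊$259,196/7⌋ = $37,028 → take DB $51,843. Book value $224,653.
Year 3: DB = ⌊$224,653 × 150%/8⌋ = $42,122; SL = ⌊$207,353/6⌋ = $34,558 → take DB $42,122. Book value $182,531.
Year 4: DB = ⌊$182,531 × 150%/8⌋ = $34,224; SL = ⌊$165,231/5⌋ = $33,046 → take DB $34,224. Book value $148,307.
Year 5: DB = ⌊$148,307 × 150%/8⌋ = $27,807; SL = ⌊$131,007/4⌋ = $32,751 → take SL $32,751. Book value $115,556.
Accumulated through year 5 = $340,302 − $115,556 = $224,746.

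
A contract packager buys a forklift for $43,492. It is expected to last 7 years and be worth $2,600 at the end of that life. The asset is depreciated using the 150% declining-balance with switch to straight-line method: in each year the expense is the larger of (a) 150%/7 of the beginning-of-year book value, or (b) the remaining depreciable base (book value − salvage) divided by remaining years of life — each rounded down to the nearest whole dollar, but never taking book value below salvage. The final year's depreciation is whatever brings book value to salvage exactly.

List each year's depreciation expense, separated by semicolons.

$9,319; $7,322; $5,753; $4,624; $4,624; $4,625; $4,625

Depreciable base = $43,492 − $2,600 = $40,892.
Year 1: DB = ⌊$43,492 × 150%/7⌋ = $9,319; SL = ⌊$40,892/7⌋ = $5,841 → take DB $9,319. Book value $34,173.
Year 2: DB = ⌊$34,173 × 150%/7⌋ = $7,322; SL = ⌊$31,573/6⌋ = $5,262 → take DB $7,322. Book value $26,851.
Year 3: DB = ⌊$26,851 × 150%/7⌋ = $5,753; SL = ⌊$24,251/5⌋ = $4,850 → take DB $5,753. Book value $21,098.
Year 4: DB = ⌊$21,098 × 150%/7⌋ = $4,521; SL = ⌊$18,498/4⌋ = $4,624 → take SL $4,624. Book value $16,474.
Year 5: DB = ⌊$16,474 × 150%/7⌋ = $3,530; SL = ⌊$13,874/3⌋ = $4,624 → take SL $4,624. Book value $11,850.
Year 6: DB = ⌊$11,850 × 150%/7⌋ = $2,539; SL = ⌊$9,250/2⌋ = $4,625 → take SL $4,625. Book value $7,225.
Year 7 (final): $7,225 − $2,600 = $4,625. Book value $2,600.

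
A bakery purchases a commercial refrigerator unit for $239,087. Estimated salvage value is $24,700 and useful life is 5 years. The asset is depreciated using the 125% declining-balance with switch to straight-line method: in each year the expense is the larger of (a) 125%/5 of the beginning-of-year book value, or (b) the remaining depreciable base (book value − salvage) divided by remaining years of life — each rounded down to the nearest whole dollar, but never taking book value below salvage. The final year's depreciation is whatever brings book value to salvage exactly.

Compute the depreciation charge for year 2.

Depreciable base = $239,087 − $24,700 = $214,387.
Year 1: DB = ⌊$239,087 × 125%/5⌋ = $59,771; SL = ⌊$214,387/5⌋ = $42,877 → take DB $59,771. Book value $179,316.
Year 2: DB = ⌊$179,316 × 125%/5⌋ = $44,829; SL = ⌊$154,616/4⌋ = $38,654 → take DB $44,829. Book value $134,487.

$44,829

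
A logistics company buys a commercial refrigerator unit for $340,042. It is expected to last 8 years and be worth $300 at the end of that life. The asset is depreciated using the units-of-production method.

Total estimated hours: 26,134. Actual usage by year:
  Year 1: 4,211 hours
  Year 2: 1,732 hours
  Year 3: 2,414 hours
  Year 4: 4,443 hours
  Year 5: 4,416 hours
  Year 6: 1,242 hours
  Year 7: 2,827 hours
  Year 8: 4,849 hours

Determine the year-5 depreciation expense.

$57,408

Depreciable base = $340,042 − $300 = $339,742.
Rate = $339,742 / 26,134 hours = $13 per hour.
Year 1: 4,211 × $13 = $54,743. Book value $285,299.
Year 2: 1,732 × $13 = $22,516. Book value $262,783.
Year 3: 2,414 × $13 = $31,382. Book value $231,401.
Year 4: 4,443 × $13 = $57,759. Book value $173,642.
Year 5: 4,416 × $13 = $57,408. Book value $116,234.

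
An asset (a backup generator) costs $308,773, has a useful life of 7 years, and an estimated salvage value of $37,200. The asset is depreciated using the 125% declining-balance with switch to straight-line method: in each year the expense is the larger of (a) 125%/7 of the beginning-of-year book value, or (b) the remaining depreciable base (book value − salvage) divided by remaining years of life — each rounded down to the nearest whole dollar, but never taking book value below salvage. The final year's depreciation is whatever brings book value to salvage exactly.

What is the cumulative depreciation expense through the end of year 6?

$238,088

Depreciable base = $308,773 − $37,200 = $271,573.
Year 1: DB = ⌊$308,773 × 125%/7⌋ = $55,138; SL = ⌊$271,573/7⌋ = $38,796 → take DB $55,138. Book value $253,635.
Year 2: DB = ⌊$253,635 × 125%/7⌋ = $45,291; SL = ⌊$216,435/6⌋ = $36,072 → take DB $45,291. Book value $208,344.
Year 3: DB = ⌊$208,344 × 125%/7⌋ = $37,204; SL = ⌊$171,144/5⌋ = $34,228 → take DB $37,204. Book value $171,140.
Year 4: DB = ⌊$171,140 × 125%/7⌋ = $30,560; SL = ⌊$133,940/4⌋ = $33,485 → take SL $33,485. Book value $137,655.
Year 5: DB = ⌊$137,655 × 125%/7⌋ = $24,581; SL = ⌊$100,455/3⌋ = $33,485 → take SL $33,485. Book value $104,170.
Year 6: DB = ⌊$104,170 × 125%/7⌋ = $18,601; SL = ⌊$66,970/2⌋ = $33,485 → take SL $33,485. Book value $70,685.
Accumulated through year 6 = $308,773 − $70,685 = $238,088.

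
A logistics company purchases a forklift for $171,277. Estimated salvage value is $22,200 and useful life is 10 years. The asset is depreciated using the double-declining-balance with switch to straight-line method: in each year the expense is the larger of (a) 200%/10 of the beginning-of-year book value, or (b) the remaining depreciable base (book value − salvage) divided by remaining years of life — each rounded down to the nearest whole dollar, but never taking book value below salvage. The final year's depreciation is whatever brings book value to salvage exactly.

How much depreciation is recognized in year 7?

$8,980

Depreciable base = $171,277 − $22,200 = $149,077.
Year 1: DB = ⌊$171,277 × 200%/10⌋ = $34,255; SL = ⌊$149,077/10⌋ = $14,907 → take DB $34,255. Book value $137,022.
Year 2: DB = ⌊$137,022 × 200%/10⌋ = $27,404; SL = ⌊$114,822/9⌋ = $12,758 → take DB $27,404. Book value $109,618.
Year 3: DB = ⌊$109,618 × 200%/10⌋ = $21,923; SL = ⌊$87,418/8⌋ = $10,927 → take DB $21,923. Book value $87,695.
Year 4: DB = ⌊$87,695 × 200%/10⌋ = $17,539; SL = ⌊$65,495/7⌋ = $9,356 → take DB $17,539. Book value $70,156.
Year 5: DB = ⌊$70,156 × 200%/10⌋ = $14,031; SL = ⌊$47,956/6⌋ = $7,992 → take DB $14,031. Book value $56,125.
Year 6: DB = ⌊$56,125 × 200%/10⌋ = $11,225; SL = ⌊$33,925/5⌋ = $6,785 → take DB $11,225. Book value $44,900.
Year 7: DB = ⌊$44,900 × 200%/10⌋ = $8,980; SL = ⌊$22,700/4⌋ = $5,675 → take DB $8,980. Book value $35,920.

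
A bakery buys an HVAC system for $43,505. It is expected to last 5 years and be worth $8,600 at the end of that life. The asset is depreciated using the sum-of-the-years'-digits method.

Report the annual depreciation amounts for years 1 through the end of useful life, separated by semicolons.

Depreciable base = $43,505 − $8,600 = $34,905.
Sum of the years' digits = 5+4+3+2+1 = 15.
Year 1: $34,905 × 5/15 = $11,635. Book value $31,870.
Year 2: $34,905 × 4/15 = $9,308. Book value $22,562.
Year 3: $34,905 × 3/15 = $6,981. Book value $15,581.
Year 4: $34,905 × 2/15 = $4,654. Book value $10,927.
Year 5: $34,905 × 1/15 = $2,327. Book value $8,600.

$11,635; $9,308; $6,981; $4,654; $2,327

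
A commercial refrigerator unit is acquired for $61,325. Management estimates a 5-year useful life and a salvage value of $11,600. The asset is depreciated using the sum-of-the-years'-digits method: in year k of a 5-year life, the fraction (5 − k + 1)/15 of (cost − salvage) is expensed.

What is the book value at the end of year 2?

Depreciable base = $61,325 − $11,600 = $49,725.
Sum of the years' digits = 5+4+3+2+1 = 15.
Year 1: $49,725 × 5/15 = $16,575. Book value $44,750.
Year 2: $49,725 × 4/15 = $13,260. Book value $31,490.

$31,490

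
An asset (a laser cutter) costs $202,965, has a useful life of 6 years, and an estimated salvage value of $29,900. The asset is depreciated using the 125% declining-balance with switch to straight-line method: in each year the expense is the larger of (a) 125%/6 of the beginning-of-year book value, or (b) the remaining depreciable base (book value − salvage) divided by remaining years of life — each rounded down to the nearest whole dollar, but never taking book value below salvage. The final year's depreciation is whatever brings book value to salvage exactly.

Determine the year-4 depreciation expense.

$23,601

Depreciable base = $202,965 − $29,900 = $173,065.
Year 1: DB = ⌊$202,965 × 125%/6⌋ = $42,284; SL = ⌊$173,065/6⌋ = $28,844 → take DB $42,284. Book value $160,681.
Year 2: DB = ⌊$160,681 × 125%/6⌋ = $33,475; SL = ⌊$130,781/5⌋ = $26,156 → take DB $33,475. Book value $127,206.
Year 3: DB = ⌊$127,206 × 125%/6⌋ = $26,501; SL = ⌊$97,306/4⌋ = $24,326 → take DB $26,501. Book value $100,705.
Year 4: DB = ⌊$100,705 × 125%/6⌋ = $20,980; SL = ⌊$70,805/3⌋ = $23,601 → take SL $23,601. Book value $77,104.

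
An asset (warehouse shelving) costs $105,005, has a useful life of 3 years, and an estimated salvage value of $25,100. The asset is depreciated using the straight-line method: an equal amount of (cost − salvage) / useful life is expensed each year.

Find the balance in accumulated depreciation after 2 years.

$53,270

Depreciable base = $105,005 − $25,100 = $79,905.
Annual expense = $79,905 / 3 = $26,635.
End of year 1: book value $78,370.
End of year 2: book value $51,735.
Accumulated through year 2 = $105,005 − $51,735 = $53,270.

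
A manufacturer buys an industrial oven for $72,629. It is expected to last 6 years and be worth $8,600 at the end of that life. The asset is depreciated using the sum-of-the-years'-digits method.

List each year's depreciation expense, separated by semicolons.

$18,294; $15,245; $12,196; $9,147; $6,098; $3,049

Depreciable base = $72,629 − $8,600 = $64,029.
Sum of the years' digits = 6+5+4+3+2+1 = 21.
Year 1: $64,029 × 6/21 = $18,294. Book value $54,335.
Year 2: $64,029 × 5/21 = $15,245. Book value $39,090.
Year 3: $64,029 × 4/21 = $12,196. Book value $26,894.
Year 4: $64,029 × 3/21 = $9,147. Book value $17,747.
Year 5: $64,029 × 2/21 = $6,098. Book value $11,649.
Year 6: $64,029 × 1/21 = $3,049. Book value $8,600.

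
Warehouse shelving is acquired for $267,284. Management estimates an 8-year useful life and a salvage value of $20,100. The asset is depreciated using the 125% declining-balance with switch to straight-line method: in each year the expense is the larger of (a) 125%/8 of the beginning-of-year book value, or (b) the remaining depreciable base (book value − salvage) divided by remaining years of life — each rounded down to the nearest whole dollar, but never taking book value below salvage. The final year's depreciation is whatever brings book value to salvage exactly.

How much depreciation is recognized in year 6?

$28,091

Depreciable base = $267,284 − $20,100 = $247,184.
Year 1: DB = ⌊$267,284 × 125%/8⌋ = $41,763; SL = ⌊$247,184/8⌋ = $30,898 → take DB $41,763. Book value $225,521.
Year 2: DB = ⌊$225,521 × 125%/8⌋ = $35,237; SL = ⌊$205,421/7⌋ = $29,345 → take DB $35,237. Book value $190,284.
Year 3: DB = ⌊$190,284 × 125%/8⌋ = $29,731; SL = ⌊$170,184/6⌋ = $28,364 → take DB $29,731. Book value $160,553.
Year 4: DB = ⌊$160,553 × 125%/8⌋ = $25,086; SL = ⌊$140,453/5⌋ = $28,090 → take SL $28,090. Book value $132,463.
Year 5: DB = ⌊$132,463 × 125%/8⌋ = $20,697; SL = ⌊$112,363/4⌋ = $28,090 → take SL $28,090. Book value $104,373.
Year 6: DB = ⌊$104,373 × 125%/8⌋ = $16,308; SL = ⌊$84,273/3⌋ = $28,091 → take SL $28,091. Book value $76,282.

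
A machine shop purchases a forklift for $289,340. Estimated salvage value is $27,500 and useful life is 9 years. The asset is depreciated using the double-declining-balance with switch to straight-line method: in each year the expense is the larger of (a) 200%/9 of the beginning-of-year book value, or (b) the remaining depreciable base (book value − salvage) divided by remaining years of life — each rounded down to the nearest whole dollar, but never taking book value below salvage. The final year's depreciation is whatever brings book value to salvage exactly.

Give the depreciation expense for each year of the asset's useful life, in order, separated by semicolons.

Depreciable base = $289,340 − $27,500 = $261,840.
Year 1: DB = ⌊$289,340 × 200%/9⌋ = $64,297; SL = ⌊$261,840/9⌋ = $29,093 → take DB $64,297. Book value $225,043.
Year 2: DB = ⌊$225,043 × 200%/9⌋ = $50,009; SL = ⌊$197,543/8⌋ = $24,692 → take DB $50,009. Book value $175,034.
Year 3: DB = ⌊$175,034 × 200%/9⌋ = $38,896; SL = ⌊$147,534/7⌋ = $21,076 → take DB $38,896. Book value $136,138.
Year 4: DB = ⌊$136,138 × 200%/9⌋ = $30,252; SL = ⌊$108,638/6⌋ = $18,106 → take DB $30,252. Book value $105,886.
Year 5: DB = ⌊$105,886 × 200%/9⌋ = $23,530; SL = ⌊$78,386/5⌋ = $15,677 → take DB $23,530. Book value $82,356.
Year 6: DB = ⌊$82,356 × 200%/9⌋ = $18,301; SL = ⌊$54,856/4⌋ = $13,714 → take DB $18,301. Book value $64,055.
Year 7: DB = ⌊$64,055 × 200%/9⌋ = $14,234; SL = ⌊$36,555/3⌋ = $12,185 → take DB $14,234. Book value $49,821.
Year 8: DB = ⌊$49,821 × 200%/9⌋ = $11,071; SL = ⌊$22,321/2⌋ = $11,160 → take SL $11,160. Book value $38,661.
Year 9 (final): $38,661 − $27,500 = $11,161. Book value $27,500.

$64,297; $50,009; $38,896; $30,252; $23,530; $18,301; $14,234; $11,160; $11,161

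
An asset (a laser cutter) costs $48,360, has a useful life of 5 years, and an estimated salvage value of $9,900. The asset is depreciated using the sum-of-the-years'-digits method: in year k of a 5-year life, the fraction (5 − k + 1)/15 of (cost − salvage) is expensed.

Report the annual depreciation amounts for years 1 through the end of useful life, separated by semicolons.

Depreciable base = $48,360 − $9,900 = $38,460.
Sum of the years' digits = 5+4+3+2+1 = 15.
Year 1: $38,460 × 5/15 = $12,820. Book value $35,540.
Year 2: $38,460 × 4/15 = $10,256. Book value $25,284.
Year 3: $38,460 × 3/15 = $7,692. Book value $17,592.
Year 4: $38,460 × 2/15 = $5,128. Book value $12,464.
Year 5: $38,460 × 1/15 = $2,564. Book value $9,900.

$12,820; $10,256; $7,692; $5,128; $2,564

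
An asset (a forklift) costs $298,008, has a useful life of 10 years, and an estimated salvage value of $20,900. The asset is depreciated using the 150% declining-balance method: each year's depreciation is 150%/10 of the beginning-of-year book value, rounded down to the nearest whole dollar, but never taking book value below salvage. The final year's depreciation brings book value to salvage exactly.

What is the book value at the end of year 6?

Depreciable base = $298,008 − $20,900 = $277,108.
Year 1: ⌊$298,008 × 150%/10⌋ = $44,701. Book value $253,307.
Year 2: ⌊$253,307 × 150%/10⌋ = $37,996. Book value $215,311.
Year 3: ⌊$215,311 × 150%/10⌋ = $32,296. Book value $183,015.
Year 4: ⌊$183,015 × 150%/10⌋ = $27,452. Book value $155,563.
Year 5: ⌊$155,563 × 150%/10⌋ = $23,334. Book value $132,229.
Year 6: ⌊$132,229 × 150%/10⌋ = $19,834. Book value $112,395.

$112,395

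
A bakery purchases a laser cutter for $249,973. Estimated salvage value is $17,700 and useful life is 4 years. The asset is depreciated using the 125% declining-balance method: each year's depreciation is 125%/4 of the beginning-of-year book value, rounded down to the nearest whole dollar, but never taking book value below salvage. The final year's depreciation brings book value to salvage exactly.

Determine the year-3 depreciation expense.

Depreciable base = $249,973 − $17,700 = $232,273.
Year 1: ⌊$249,973 × 125%/4⌋ = $78,116. Book value $171,857.
Year 2: ⌊$171,857 × 125%/4⌋ = $53,705. Book value $118,152.
Year 3: ⌊$118,152 × 125%/4⌋ = $36,922. Book value $81,230.

$36,922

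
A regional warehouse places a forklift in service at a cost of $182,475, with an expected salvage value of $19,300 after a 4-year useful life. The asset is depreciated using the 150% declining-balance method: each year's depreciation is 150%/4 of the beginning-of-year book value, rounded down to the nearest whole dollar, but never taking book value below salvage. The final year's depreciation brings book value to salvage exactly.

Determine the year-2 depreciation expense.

Depreciable base = $182,475 − $19,300 = $163,175.
Year 1: ⌊$182,475 × 150%/4⌋ = $68,428. Book value $114,047.
Year 2: ⌊$114,047 × 150%/4⌋ = $42,767. Book value $71,280.

$42,767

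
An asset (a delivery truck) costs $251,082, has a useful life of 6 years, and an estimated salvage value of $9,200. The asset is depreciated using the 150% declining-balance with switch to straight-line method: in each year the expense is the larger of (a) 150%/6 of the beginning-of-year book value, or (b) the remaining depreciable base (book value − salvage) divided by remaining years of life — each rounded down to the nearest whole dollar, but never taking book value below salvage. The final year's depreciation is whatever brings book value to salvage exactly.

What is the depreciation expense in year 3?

Depreciable base = $251,082 − $9,200 = $241,882.
Year 1: DB = ⌊$251,082 × 150%/6⌋ = $62,770; SL = ⌊$241,882/6⌋ = $40,313 → take DB $62,770. Book value $188,312.
Year 2: DB = ⌊$188,312 × 150%/6⌋ = $47,078; SL = ⌊$179,112/5⌋ = $35,822 → take DB $47,078. Book value $141,234.
Year 3: DB = ⌊$141,234 × 150%/6⌋ = $35,308; SL = ⌊$132,034/4⌋ = $33,008 → take DB $35,308. Book value $105,926.

$35,308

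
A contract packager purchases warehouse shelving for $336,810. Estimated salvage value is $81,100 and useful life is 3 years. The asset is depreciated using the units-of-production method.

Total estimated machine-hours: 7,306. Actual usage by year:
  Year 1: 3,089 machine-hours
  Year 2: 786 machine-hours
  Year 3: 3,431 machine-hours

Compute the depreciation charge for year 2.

$27,510

Depreciable base = $336,810 − $81,100 = $255,710.
Rate = $255,710 / 7,306 machine-hours = $35 per machine-hour.
Year 1: 3,089 × $35 = $108,115. Book value $228,695.
Year 2: 786 × $35 = $27,510. Book value $201,185.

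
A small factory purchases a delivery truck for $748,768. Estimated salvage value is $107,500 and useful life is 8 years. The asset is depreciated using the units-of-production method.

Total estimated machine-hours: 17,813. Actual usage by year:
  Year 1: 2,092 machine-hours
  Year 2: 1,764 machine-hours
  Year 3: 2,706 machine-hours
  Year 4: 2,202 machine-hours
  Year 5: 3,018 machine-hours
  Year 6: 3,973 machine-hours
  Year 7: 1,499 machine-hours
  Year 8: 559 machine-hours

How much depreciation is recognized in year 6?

$143,028

Depreciable base = $748,768 − $107,500 = $641,268.
Rate = $641,268 / 17,813 machine-hours = $36 per machine-hour.
Year 1: 2,092 × $36 = $75,312. Book value $673,456.
Year 2: 1,764 × $36 = $63,504. Book value $609,952.
Year 3: 2,706 × $36 = $97,416. Book value $512,536.
Year 4: 2,202 × $36 = $79,272. Book value $433,264.
Year 5: 3,018 × $36 = $108,648. Book value $324,616.
Year 6: 3,973 × $36 = $143,028. Book value $181,588.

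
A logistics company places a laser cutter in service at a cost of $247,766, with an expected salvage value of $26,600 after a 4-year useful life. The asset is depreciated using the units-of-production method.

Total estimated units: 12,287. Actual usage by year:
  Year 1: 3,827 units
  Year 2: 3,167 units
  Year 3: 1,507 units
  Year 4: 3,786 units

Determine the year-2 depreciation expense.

Depreciable base = $247,766 − $26,600 = $221,166.
Rate = $221,166 / 12,287 units = $18 per unit.
Year 1: 3,827 × $18 = $68,886. Book value $178,880.
Year 2: 3,167 × $18 = $57,006. Book value $121,874.

$57,006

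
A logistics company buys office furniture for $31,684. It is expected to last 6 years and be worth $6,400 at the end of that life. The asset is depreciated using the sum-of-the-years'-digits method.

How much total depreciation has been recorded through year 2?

$13,244

Depreciable base = $31,684 − $6,400 = $25,284.
Sum of the years' digits = 6+5+4+3+2+1 = 21.
Year 1: $25,284 × 6/21 = $7,224. Book value $24,460.
Year 2: $25,284 × 5/21 = $6,020. Book value $18,440.
Accumulated through year 2 = $31,684 − $18,440 = $13,244.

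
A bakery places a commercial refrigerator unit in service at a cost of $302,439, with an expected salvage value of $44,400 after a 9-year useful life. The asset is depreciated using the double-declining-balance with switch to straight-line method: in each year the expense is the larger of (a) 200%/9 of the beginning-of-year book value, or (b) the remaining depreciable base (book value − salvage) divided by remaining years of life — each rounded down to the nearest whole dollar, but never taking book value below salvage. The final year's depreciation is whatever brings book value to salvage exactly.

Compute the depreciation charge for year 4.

Depreciable base = $302,439 − $44,400 = $258,039.
Year 1: DB = ⌊$302,439 × 200%/9⌋ = $67,208; SL = ⌊$258,039/9⌋ = $28,671 → take DB $67,208. Book value $235,231.
Year 2: DB = ⌊$235,231 × 200%/9⌋ = $52,273; SL = ⌊$190,831/8⌋ = $23,853 → take DB $52,273. Book value $182,958.
Year 3: DB = ⌊$182,958 × 200%/9⌋ = $40,657; SL = ⌊$138,558/7⌋ = $19,794 → take DB $40,657. Book value $142,301.
Year 4: DB = ⌊$142,301 × 200%/9⌋ = $31,622; SL = ⌊$97,901/6⌋ = $16,316 → take DB $31,622. Book value $110,679.

$31,622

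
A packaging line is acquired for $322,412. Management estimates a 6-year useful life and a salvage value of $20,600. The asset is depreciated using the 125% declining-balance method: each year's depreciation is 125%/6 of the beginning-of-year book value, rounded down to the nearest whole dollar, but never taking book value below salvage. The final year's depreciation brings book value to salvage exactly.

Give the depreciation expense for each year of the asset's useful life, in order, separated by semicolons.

Depreciable base = $322,412 − $20,600 = $301,812.
Year 1: ⌊$322,412 × 125%/6⌋ = $67,169. Book value $255,243.
Year 2: ⌊$255,243 × 125%/6⌋ = $53,175. Book value $202,068.
Year 3: ⌊$202,068 × 125%/6⌋ = $42,097. Book value $159,971.
Year 4: ⌊$159,971 × 125%/6⌋ = $33,327. Book value $126,644.
Year 5: ⌊$126,644 × 125%/6⌋ = $26,384. Book value $100,260.
Year 6 (final): $100,260 − $20,600 = $79,660. Book value $20,600.

$67,169; $53,175; $42,097; $33,327; $26,384; $79,660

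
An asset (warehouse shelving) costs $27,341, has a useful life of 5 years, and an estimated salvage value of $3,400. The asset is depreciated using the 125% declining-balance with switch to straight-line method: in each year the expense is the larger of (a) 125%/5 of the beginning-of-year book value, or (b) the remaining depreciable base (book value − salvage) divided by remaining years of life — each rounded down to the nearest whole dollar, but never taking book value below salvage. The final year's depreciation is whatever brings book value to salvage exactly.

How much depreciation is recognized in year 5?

$3,994

Depreciable base = $27,341 − $3,400 = $23,941.
Year 1: DB = ⌊$27,341 × 125%/5⌋ = $6,835; SL = ⌊$23,941/5⌋ = $4,788 → take DB $6,835. Book value $20,506.
Year 2: DB = ⌊$20,506 × 125%/5⌋ = $5,126; SL = ⌊$17,106/4⌋ = $4,276 → take DB $5,126. Book value $15,380.
Year 3: DB = ⌊$15,380 × 125%/5⌋ = $3,845; SL = ⌊$11,980/3⌋ = $3,993 → take SL $3,993. Book value $11,387.
Year 4: DB = ⌊$11,387 × 125%/5⌋ = $2,846; SL = ⌊$7,987/2⌋ = $3,993 → take SL $3,993. Book value $7,394.
Year 5 (final): $7,394 − $3,400 = $3,994. Book value $3,400.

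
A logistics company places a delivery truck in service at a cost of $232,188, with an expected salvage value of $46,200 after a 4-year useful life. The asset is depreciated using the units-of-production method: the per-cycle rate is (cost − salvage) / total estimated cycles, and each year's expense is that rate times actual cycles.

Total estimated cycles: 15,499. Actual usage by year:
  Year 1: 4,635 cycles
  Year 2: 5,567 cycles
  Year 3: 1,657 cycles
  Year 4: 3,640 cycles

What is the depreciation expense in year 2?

Depreciable base = $232,188 − $46,200 = $185,988.
Rate = $185,988 / 15,499 cycles = $12 per cycle.
Year 1: 4,635 × $12 = $55,620. Book value $176,568.
Year 2: 5,567 × $12 = $66,804. Book value $109,764.

$66,804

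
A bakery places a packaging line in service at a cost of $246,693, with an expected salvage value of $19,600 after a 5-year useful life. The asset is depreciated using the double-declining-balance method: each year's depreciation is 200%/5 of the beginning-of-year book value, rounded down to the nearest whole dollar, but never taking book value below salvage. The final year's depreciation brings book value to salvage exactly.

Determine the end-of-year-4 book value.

Depreciable base = $246,693 − $19,600 = $227,093.
Year 1: ⌊$246,693 × 200%/5⌋ = $98,677. Book value $148,016.
Year 2: ⌊$148,016 × 200%/5⌋ = $59,206. Book value $88,810.
Year 3: ⌊$88,810 × 200%/5⌋ = $35,524. Book value $53,286.
Year 4: ⌊$53,286 × 200%/5⌋ = $21,314. Book value $31,972.

$31,972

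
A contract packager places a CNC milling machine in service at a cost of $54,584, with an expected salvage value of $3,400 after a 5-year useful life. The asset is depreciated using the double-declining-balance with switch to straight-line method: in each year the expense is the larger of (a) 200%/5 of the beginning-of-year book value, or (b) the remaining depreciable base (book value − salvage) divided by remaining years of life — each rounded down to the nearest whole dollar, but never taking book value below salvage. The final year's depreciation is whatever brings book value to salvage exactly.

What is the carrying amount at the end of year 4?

$7,075

Depreciable base = $54,584 − $3,400 = $51,184.
Year 1: DB = ⌊$54,584 × 200%/5⌋ = $21,833; SL = ⌊$51,184/5⌋ = $10,236 → take DB $21,833. Book value $32,751.
Year 2: DB = ⌊$32,751 × 200%/5⌋ = $13,100; SL = ⌊$29,351/4⌋ = $7,337 → take DB $13,100. Book value $19,651.
Year 3: DB = ⌊$19,651 × 200%/5⌋ = $7,860; SL = ⌊$16,251/3⌋ = $5,417 → take DB $7,860. Book value $11,791.
Year 4: DB = ⌊$11,791 × 200%/5⌋ = $4,716; SL = ⌊$8,391/2⌋ = $4,195 → take DB $4,716. Book value $7,075.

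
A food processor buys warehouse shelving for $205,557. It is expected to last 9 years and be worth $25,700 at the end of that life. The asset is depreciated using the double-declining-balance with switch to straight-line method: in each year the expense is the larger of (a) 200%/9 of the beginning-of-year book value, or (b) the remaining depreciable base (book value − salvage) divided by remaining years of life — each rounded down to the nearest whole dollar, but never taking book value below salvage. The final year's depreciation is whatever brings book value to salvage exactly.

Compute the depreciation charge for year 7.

$10,112

Depreciable base = $205,557 − $25,700 = $179,857.
Year 1: DB = ⌊$205,557 × 200%/9⌋ = $45,679; SL = ⌊$179,857/9⌋ = $19,984 → take DB $45,679. Book value $159,878.
Year 2: DB = ⌊$159,878 × 200%/9⌋ = $35,528; SL = ⌊$134,178/8⌋ = $16,772 → take DB $35,528. Book value $124,350.
Year 3: DB = ⌊$124,350 × 200%/9⌋ = $27,633; SL = ⌊$98,650/7⌋ = $14,092 → take DB $27,633. Book value $96,717.
Year 4: DB = ⌊$96,717 × 200%/9⌋ = $21,492; SL = ⌊$71,017/6⌋ = $11,836 → take DB $21,492. Book value $75,225.
Year 5: DB = ⌊$75,225 × 200%/9⌋ = $16,716; SL = ⌊$49,525/5⌋ = $9,905 → take DB $16,716. Book value $58,509.
Year 6: DB = ⌊$58,509 × 200%/9⌋ = $13,002; SL = ⌊$32,809/4⌋ = $8,202 → take DB $13,002. Book value $45,507.
Year 7: DB = ⌊$45,507 × 200%/9⌋ = $10,112; SL = ⌊$19,807/3⌋ = $6,602 → take DB $10,112. Book value $35,395.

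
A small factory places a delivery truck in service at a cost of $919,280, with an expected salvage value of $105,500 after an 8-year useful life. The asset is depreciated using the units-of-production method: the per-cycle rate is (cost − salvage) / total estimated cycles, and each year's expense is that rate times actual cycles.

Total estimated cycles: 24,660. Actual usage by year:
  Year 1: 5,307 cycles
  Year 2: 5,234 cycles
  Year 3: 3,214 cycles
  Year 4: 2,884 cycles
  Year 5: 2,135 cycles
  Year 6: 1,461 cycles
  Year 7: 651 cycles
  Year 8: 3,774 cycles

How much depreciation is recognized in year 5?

Depreciable base = $919,280 − $105,500 = $813,780.
Rate = $813,780 / 24,660 cycles = $33 per cycle.
Year 1: 5,307 × $33 = $175,131. Book value $744,149.
Year 2: 5,234 × $33 = $172,722. Book value $571,427.
Year 3: 3,214 × $33 = $106,062. Book value $465,365.
Year 4: 2,884 × $33 = $95,172. Book value $370,193.
Year 5: 2,135 × $33 = $70,455. Book value $299,738.

$70,455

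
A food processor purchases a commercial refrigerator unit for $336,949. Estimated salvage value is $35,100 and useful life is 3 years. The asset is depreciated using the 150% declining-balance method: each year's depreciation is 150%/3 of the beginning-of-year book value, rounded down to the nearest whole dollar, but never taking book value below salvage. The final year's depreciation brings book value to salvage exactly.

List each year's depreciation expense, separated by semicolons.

$168,474; $84,237; $49,138

Depreciable base = $336,949 − $35,100 = $301,849.
Year 1: ⌊$336,949 × 150%/3⌋ = $168,474. Book value $168,475.
Year 2: ⌊$168,475 × 150%/3⌋ = $84,237. Book value $84,238.
Year 3 (final): $84,238 − $35,100 = $49,138. Book value $35,100.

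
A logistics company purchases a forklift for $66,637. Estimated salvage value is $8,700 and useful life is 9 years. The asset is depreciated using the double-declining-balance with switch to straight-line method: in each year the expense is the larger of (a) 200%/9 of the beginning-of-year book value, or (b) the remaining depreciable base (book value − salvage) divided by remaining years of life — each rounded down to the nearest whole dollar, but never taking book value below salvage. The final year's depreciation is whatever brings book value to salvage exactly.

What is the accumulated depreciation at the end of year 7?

$55,162

Depreciable base = $66,637 − $8,700 = $57,937.
Year 1: DB = ⌊$66,637 × 200%/9⌋ = $14,808; SL = ⌊$57,937/9⌋ = $6,437 → take DB $14,808. Book value $51,829.
Year 2: DB = ⌊$51,829 × 200%/9⌋ = $11,517; SL = ⌊$43,129/8⌋ = $5,391 → take DB $11,517. Book value $40,312.
Year 3: DB = ⌊$40,312 × 200%/9⌋ = $8,958; SL = ⌊$31,612/7⌋ = $4,516 → take DB $8,958. Book value $31,354.
Year 4: DB = ⌊$31,354 × 200%/9⌋ = $6,967; SL = ⌊$22,654/6⌋ = $3,775 → take DB $6,967. Book value $24,387.
Year 5: DB = ⌊$24,387 × 200%/9⌋ = $5,419; SL = ⌊$15,687/5⌋ = $3,137 → take DB $5,419. Book value $18,968.
Year 6: DB = ⌊$18,968 × 200%/9⌋ = $4,215; SL = ⌊$10,268/4⌋ = $2,567 → take DB $4,215. Book value $14,753.
Year 7: DB = ⌊$14,753 × 200%/9⌋ = $3,278; SL = ⌊$6,053/3⌋ = $2,017 → take DB $3,278. Book value $11,475.
Accumulated through year 7 = $66,637 − $11,475 = $55,162.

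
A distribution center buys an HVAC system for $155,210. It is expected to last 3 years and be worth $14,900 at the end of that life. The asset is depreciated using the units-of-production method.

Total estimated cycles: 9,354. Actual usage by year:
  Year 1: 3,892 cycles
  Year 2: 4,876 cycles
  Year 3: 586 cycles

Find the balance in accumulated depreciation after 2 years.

Depreciable base = $155,210 − $14,900 = $140,310.
Rate = $140,310 / 9,354 cycles = $15 per cycle.
Year 1: 3,892 × $15 = $58,380. Book value $96,830.
Year 2: 4,876 × $15 = $73,140. Book value $23,690.
Accumulated through year 2 = $155,210 − $23,690 = $131,520.

$131,520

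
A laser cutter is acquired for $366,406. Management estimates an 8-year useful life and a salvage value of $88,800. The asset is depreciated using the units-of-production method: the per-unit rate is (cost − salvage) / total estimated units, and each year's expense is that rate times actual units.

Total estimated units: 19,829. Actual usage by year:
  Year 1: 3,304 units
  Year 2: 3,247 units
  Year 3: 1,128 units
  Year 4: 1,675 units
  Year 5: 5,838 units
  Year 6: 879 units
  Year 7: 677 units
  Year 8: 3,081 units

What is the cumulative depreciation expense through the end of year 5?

Depreciable base = $366,406 − $88,800 = $277,606.
Rate = $277,606 / 19,829 units = $14 per unit.
Year 1: 3,304 × $14 = $46,256. Book value $320,150.
Year 2: 3,247 × $14 = $45,458. Book value $274,692.
Year 3: 1,128 × $14 = $15,792. Book value $258,900.
Year 4: 1,675 × $14 = $23,450. Book value $235,450.
Year 5: 5,838 × $14 = $81,732. Book value $153,718.
Accumulated through year 5 = $366,406 − $153,718 = $212,688.

$212,688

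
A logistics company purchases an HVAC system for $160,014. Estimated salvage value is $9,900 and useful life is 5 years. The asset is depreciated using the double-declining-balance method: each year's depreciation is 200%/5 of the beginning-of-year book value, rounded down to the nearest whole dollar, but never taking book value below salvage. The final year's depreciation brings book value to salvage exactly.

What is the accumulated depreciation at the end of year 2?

$102,408

Depreciable base = $160,014 − $9,900 = $150,114.
Year 1: ⌊$160,014 × 200%/5⌋ = $64,005. Book value $96,009.
Year 2: ⌊$96,009 × 200%/5⌋ = $38,403. Book value $57,606.
Accumulated through year 2 = $160,014 − $57,606 = $102,408.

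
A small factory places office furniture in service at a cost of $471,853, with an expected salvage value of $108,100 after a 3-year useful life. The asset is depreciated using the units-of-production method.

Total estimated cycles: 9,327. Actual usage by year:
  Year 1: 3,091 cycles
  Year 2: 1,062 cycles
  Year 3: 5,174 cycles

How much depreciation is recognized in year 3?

$201,786

Depreciable base = $471,853 − $108,100 = $363,753.
Rate = $363,753 / 9,327 cycles = $39 per cycle.
Year 1: 3,091 × $39 = $120,549. Book value $351,304.
Year 2: 1,062 × $39 = $41,418. Book value $309,886.
Year 3: 5,174 × $39 = $201,786. Book value $108,100.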